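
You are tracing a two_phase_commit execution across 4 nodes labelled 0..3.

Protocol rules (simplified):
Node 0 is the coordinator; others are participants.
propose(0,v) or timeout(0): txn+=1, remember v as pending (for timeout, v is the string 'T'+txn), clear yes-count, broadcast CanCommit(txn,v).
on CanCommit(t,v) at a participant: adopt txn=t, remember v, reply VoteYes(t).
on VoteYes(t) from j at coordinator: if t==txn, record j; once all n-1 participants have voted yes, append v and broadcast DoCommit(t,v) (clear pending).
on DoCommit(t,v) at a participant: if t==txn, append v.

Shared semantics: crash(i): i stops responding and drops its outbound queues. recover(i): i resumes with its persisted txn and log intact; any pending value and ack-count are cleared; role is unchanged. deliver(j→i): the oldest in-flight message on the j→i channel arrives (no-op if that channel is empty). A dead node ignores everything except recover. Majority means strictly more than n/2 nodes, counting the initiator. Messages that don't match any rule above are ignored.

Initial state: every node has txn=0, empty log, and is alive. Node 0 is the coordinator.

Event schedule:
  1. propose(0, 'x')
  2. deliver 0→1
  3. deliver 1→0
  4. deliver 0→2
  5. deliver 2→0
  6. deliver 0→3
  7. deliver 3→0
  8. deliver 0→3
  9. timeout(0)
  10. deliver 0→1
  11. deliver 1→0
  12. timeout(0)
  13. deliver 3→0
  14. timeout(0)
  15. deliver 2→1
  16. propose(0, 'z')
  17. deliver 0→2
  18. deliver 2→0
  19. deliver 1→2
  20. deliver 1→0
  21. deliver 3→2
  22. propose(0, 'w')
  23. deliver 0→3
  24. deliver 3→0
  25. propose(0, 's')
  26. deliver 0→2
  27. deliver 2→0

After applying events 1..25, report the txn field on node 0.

step 1 propose(0,'x'): 0={coor,t=1,log=-}
step 2 deliver 0→1: 1={part,t=1,log=-}
step 3 deliver 1→0: —
step 4 deliver 0→2: 2={part,t=1,log=-}
step 5 deliver 2→0: —
step 6 deliver 0→3: 3={part,t=1,log=-}
step 7 deliver 3→0: 0={coor,t=1,log=x}
step 8 deliver 0→3: 3={part,t=1,log=x}
step 9 timeout(0): 0={coor,t=2,log=x}
step 10 deliver 0→1: 1={part,t=1,log=x}
step 11 deliver 1→0: —
step 12 timeout(0): 0={coor,t=3,log=x}
step 13 deliver 3→0: —
step 14 timeout(0): 0={coor,t=4,log=x}
step 15 deliver 2→1: —
step 16 propose(0,'z'): 0={coor,t=5,log=x}
step 17 deliver 0→2: 2={part,t=1,log=x}
step 18 deliver 2→0: —
step 19 deliver 1→2: —
step 20 deliver 1→0: —
step 21 deliver 3→2: —
step 22 propose(0,'w'): 0={coor,t=6,log=x}
step 23 deliver 0→3: 3={part,t=2,log=x}
step 24 deliver 3→0: —
step 25 propose(0,'s'): 0={coor,t=7,log=x}

7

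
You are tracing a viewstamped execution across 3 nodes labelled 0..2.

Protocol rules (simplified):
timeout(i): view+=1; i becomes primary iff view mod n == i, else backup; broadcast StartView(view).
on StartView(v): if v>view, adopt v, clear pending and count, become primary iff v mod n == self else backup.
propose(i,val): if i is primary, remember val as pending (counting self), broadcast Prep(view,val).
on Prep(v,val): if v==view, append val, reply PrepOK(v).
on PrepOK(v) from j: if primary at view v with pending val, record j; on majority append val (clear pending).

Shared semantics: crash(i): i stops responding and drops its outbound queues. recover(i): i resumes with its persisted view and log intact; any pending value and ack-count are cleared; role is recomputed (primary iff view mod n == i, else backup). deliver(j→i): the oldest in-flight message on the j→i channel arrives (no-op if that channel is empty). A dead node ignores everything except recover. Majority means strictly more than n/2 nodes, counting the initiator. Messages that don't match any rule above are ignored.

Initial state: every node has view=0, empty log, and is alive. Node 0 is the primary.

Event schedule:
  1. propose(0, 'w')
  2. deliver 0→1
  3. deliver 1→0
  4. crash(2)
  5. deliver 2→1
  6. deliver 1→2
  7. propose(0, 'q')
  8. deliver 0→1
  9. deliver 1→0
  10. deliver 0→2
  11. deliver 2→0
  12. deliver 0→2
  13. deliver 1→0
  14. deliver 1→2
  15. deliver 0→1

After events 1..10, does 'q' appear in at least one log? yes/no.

yes

[1] propose(0,'w') → ∅
[2] deliver 0→1 → N1(back v0 [w])
[3] deliver 1→0 → N0(prim v0 [w])
[4] crash(2) → N2(✗back v0 [-])
[5] deliver 2→1 → ∅
[6] deliver 1→2 → ∅
[7] propose(0,'q') → ∅
[8] deliver 0→1 → N1(back v0 [w,q])
[9] deliver 1→0 → N0(prim v0 [w,q])
[10] deliver 0→2 → ∅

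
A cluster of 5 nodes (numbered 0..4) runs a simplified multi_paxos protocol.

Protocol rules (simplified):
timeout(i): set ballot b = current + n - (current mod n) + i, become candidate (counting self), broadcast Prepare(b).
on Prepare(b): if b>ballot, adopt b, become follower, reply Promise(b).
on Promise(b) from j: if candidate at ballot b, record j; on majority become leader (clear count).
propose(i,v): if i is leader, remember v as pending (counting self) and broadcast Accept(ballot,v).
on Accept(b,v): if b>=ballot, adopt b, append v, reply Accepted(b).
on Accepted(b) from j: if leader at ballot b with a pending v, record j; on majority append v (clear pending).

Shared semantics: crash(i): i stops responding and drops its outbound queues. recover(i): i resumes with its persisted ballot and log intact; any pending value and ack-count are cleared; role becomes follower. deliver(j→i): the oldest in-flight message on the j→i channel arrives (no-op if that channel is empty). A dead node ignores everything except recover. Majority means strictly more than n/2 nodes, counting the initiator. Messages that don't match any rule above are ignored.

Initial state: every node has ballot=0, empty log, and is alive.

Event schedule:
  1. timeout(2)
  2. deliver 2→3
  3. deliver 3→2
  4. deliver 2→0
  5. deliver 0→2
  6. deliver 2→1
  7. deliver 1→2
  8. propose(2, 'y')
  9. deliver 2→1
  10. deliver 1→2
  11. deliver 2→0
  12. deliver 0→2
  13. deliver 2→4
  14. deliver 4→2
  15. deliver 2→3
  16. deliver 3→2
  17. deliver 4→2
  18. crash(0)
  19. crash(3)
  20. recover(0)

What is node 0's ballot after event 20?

7

after 1 — timeout(2): n2:cand/b7/[-]
after 2 — deliver 2→3: n3:foll/b7/[-]
after 3 — deliver 3→2: ·
after 4 — deliver 2→0: n0:foll/b7/[-]
after 5 — deliver 0→2: n2:lead/b7/[-]
after 6 — deliver 2→1: n1:foll/b7/[-]
after 7 — deliver 1→2: ·
after 8 — propose(2,'y'): ·
after 9 — deliver 2→1: n1:foll/b7/[y]
after 10 — deliver 1→2: ·
after 11 — deliver 2→0: n0:foll/b7/[y]
after 12 — deliver 0→2: n2:lead/b7/[y]
after 13 — deliver 2→4: n4:foll/b7/[-]
after 14 — deliver 4→2: ·
after 15 — deliver 2→3: n3:foll/b7/[y]
after 16 — deliver 3→2: ·
after 17 — deliver 4→2: ·
after 18 — crash(0): n0:✗foll/b7/[y]
after 19 — crash(3): n3:✗foll/b7/[y]
after 20 — recover(0): n0:foll/b7/[y]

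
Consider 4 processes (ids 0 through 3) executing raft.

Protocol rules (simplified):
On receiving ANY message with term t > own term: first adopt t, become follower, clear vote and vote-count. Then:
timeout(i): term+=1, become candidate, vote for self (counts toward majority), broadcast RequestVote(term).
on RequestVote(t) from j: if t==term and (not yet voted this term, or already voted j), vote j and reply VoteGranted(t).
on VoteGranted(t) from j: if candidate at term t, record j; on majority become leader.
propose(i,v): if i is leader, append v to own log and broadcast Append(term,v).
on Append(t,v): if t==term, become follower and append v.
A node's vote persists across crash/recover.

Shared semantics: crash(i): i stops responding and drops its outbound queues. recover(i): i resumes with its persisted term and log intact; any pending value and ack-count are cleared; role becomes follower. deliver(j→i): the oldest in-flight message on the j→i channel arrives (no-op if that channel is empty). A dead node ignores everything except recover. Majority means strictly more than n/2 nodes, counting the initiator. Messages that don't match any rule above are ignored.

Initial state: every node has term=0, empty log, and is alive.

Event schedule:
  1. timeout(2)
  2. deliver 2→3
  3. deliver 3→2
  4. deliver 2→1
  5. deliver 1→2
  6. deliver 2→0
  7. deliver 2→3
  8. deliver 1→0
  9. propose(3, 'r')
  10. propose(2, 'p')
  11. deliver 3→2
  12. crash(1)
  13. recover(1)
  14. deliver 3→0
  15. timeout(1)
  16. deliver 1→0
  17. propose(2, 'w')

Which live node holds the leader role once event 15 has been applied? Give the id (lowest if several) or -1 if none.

2

e1 timeout(2): 2[cand,t=1,-]
e2 deliver 2→3: 3[foll,t=1,-]
e3 deliver 3→2: ·
e4 deliver 2→1: 1[foll,t=1,-]
e5 deliver 1→2: 2[lead,t=1,-]
e6 deliver 2→0: 0[foll,t=1,-]
e7 deliver 2→3: ·
e8 deliver 1→0: ·
e9 propose(3,'r'): ·
e10 propose(2,'p'): 2[lead,t=1,p]
e11 deliver 3→2: ·
e12 crash(1): 1[✗foll,t=1,-]
e13 recover(1): 1[foll,t=1,-]
e14 deliver 3→0: ·
e15 timeout(1): 1[cand,t=2,-]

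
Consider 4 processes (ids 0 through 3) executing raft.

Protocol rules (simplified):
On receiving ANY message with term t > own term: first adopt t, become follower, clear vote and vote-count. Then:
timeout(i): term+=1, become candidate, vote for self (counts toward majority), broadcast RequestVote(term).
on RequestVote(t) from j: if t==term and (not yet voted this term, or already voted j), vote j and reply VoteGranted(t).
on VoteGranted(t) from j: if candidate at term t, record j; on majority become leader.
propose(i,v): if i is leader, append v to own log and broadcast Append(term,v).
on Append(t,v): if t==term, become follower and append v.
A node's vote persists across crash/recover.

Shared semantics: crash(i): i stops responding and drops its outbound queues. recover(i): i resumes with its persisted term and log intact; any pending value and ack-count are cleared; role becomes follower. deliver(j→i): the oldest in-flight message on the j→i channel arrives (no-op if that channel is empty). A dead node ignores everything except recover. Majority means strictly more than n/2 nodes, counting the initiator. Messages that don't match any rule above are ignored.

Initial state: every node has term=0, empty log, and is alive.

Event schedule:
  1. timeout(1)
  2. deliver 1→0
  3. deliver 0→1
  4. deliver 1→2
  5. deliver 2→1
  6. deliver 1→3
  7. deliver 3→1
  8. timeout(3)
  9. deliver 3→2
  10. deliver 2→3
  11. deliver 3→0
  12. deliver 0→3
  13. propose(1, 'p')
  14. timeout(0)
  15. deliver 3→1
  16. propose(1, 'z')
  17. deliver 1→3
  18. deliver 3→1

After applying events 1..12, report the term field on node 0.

2

1. timeout(1):  <1:cand t1 ->
2. deliver 1→0:  <0:foll t1 ->
3. deliver 0→1:  nop
4. deliver 1→2:  <2:foll t1 ->
5. deliver 2→1:  <1:lead t1 ->
6. deliver 1→3:  <3:foll t1 ->
7. deliver 3→1:  nop
8. timeout(3):  <3:cand t2 ->
9. deliver 3→2:  <2:foll t2 ->
10. deliver 2→3:  nop
11. deliver 3→0:  <0:foll t2 ->
12. deliver 0→3:  <3:lead t2 ->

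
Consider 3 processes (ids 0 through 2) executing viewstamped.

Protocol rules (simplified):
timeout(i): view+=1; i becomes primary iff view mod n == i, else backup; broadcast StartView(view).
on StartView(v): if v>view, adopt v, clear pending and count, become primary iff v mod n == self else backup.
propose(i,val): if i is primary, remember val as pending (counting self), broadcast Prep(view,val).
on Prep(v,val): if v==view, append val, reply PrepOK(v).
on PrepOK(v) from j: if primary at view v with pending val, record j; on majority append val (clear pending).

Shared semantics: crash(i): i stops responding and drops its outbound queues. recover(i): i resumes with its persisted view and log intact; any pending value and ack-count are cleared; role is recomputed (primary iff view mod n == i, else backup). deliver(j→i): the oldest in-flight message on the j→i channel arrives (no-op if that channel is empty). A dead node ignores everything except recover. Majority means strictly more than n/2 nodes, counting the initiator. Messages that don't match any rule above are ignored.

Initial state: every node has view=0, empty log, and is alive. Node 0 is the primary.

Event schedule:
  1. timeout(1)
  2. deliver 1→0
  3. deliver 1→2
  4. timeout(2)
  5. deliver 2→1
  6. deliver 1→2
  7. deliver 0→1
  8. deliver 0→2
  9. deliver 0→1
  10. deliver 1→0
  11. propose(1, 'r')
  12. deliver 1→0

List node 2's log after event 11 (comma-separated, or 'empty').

e1 timeout(1): 1[prim,v=1,-]
e2 deliver 1→0: 0[back,v=1,-]
e3 deliver 1→2: 2[back,v=1,-]
e4 timeout(2): 2[prim,v=2,-]
e5 deliver 2→1: 1[back,v=2,-]
e6 deliver 1→2: ·
e7 deliver 0→1: ·
e8 deliver 0→2: ·
e9 deliver 0→1: ·
e10 deliver 1→0: ·
e11 propose(1,'r'): ·

empty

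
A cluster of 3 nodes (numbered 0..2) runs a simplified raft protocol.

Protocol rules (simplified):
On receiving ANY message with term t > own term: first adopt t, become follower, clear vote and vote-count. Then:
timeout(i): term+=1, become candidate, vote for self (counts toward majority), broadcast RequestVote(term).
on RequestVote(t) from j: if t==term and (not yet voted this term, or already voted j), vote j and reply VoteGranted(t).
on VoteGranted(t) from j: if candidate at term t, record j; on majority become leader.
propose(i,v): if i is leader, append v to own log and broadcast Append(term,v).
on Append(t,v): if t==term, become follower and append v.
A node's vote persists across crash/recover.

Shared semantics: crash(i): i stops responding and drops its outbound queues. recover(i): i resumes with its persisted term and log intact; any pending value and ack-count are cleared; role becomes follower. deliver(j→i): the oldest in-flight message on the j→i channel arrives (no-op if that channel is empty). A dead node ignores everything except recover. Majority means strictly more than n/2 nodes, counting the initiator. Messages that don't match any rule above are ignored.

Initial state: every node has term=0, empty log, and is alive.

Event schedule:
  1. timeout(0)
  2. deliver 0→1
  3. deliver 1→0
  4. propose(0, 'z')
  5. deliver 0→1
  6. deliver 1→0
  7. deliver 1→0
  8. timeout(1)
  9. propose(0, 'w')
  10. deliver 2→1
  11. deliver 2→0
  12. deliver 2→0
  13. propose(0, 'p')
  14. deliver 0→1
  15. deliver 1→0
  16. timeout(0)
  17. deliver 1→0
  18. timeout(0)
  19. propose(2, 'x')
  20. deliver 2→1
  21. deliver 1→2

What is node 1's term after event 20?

2

1. timeout(0):  <0:cand t1 ->
2. deliver 0→1:  <1:foll t1 ->
3. deliver 1→0:  <0:lead t1 ->
4. propose(0,'z'):  <0:lead t1 z>
5. deliver 0→1:  <1:foll t1 z>
6. deliver 1→0:  nop
7. deliver 1→0:  nop
8. timeout(1):  <1:cand t2 z>
9. propose(0,'w'):  <0:lead t1 z,w>
10. deliver 2→1:  nop
11. deliver 2→0:  nop
12. deliver 2→0:  nop
13. propose(0,'p'):  <0:lead t1 z,w,p>
14. deliver 0→1:  nop
15. deliver 1→0:  <0:foll t2 z,w,p>
16. timeout(0):  <0:cand t3 z,w,p>
17. deliver 1→0:  nop
18. timeout(0):  <0:cand t4 z,w,p>
19. propose(2,'x'):  nop
20. deliver 2→1:  nop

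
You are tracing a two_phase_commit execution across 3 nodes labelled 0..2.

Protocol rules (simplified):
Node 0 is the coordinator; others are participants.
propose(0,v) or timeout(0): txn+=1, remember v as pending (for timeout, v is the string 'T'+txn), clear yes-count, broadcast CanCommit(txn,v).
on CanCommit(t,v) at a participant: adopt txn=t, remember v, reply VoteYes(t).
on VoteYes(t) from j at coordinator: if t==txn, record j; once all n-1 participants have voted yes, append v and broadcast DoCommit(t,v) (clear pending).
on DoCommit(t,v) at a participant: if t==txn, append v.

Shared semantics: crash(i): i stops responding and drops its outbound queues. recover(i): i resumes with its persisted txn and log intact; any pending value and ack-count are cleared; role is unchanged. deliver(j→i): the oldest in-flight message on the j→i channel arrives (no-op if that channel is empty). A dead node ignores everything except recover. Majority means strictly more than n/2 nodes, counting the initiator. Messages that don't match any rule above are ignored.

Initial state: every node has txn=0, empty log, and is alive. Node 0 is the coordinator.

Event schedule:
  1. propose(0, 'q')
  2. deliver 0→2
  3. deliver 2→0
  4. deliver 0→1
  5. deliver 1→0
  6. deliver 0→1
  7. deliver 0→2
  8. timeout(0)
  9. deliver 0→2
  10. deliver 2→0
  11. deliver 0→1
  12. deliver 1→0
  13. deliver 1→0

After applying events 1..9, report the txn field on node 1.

1

after 1 — propose(0,'q'): n0:coor/t1/[-]
after 2 — deliver 0→2: n2:part/t1/[-]
after 3 — deliver 2→0: ·
after 4 — deliver 0→1: n1:part/t1/[-]
after 5 — deliver 1→0: n0:coor/t1/[q]
after 6 — deliver 0→1: n1:part/t1/[q]
after 7 — deliver 0→2: n2:part/t1/[q]
after 8 — timeout(0): n0:coor/t2/[q]
after 9 — deliver 0→2: n2:part/t2/[q]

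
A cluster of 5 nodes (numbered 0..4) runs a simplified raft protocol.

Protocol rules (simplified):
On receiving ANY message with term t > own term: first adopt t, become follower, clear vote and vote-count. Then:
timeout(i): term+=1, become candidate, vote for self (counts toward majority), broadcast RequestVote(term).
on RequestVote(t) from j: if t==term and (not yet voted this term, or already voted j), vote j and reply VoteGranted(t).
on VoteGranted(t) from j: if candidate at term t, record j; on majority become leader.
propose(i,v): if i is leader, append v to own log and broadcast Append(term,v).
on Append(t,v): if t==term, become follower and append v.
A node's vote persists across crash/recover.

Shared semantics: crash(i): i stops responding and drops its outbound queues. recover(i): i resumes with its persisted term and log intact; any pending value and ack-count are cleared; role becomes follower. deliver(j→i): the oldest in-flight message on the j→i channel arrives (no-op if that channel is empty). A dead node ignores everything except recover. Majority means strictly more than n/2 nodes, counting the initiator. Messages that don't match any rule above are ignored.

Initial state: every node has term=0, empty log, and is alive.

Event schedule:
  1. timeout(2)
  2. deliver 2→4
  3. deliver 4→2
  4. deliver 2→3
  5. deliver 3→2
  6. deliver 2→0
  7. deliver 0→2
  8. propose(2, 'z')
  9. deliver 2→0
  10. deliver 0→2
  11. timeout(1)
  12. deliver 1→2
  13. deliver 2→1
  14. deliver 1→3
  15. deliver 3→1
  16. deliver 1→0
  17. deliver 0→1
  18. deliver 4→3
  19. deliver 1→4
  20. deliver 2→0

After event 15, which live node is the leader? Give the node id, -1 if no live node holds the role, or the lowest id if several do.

2

1. timeout(2):  <2:cand t1 ->
2. deliver 2→4:  <4:foll t1 ->
3. deliver 4→2:  nop
4. deliver 2→3:  <3:foll t1 ->
5. deliver 3→2:  <2:lead t1 ->
6. deliver 2→0:  <0:foll t1 ->
7. deliver 0→2:  nop
8. propose(2,'z'):  <2:lead t1 z>
9. deliver 2→0:  <0:foll t1 z>
10. deliver 0→2:  nop
11. timeout(1):  <1:cand t1 ->
12. deliver 1→2:  nop
13. deliver 2→1:  nop
14. deliver 1→3:  nop
15. deliver 3→1:  nop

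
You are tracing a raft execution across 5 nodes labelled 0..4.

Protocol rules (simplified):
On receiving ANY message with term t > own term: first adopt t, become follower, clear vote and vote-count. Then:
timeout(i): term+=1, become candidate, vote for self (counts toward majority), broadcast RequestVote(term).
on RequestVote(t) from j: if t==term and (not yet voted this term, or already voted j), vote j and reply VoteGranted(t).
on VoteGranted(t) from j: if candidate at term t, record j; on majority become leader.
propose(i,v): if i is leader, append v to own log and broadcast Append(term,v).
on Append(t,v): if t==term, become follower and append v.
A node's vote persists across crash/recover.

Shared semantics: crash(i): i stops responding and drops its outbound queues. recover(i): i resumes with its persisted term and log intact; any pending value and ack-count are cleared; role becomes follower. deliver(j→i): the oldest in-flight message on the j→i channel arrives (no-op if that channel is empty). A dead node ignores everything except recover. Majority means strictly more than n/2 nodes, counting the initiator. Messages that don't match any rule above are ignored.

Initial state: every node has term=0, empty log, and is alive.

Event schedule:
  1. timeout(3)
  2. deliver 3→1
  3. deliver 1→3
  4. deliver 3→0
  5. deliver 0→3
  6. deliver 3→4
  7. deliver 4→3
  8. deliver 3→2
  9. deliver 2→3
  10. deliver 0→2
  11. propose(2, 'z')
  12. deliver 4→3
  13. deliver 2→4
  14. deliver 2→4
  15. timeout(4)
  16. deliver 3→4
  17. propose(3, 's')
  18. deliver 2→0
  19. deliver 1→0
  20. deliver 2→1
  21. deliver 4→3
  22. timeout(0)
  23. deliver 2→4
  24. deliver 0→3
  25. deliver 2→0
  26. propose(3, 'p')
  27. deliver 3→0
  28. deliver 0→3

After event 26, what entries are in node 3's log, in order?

s

[1] timeout(3) → N3(cand t1 [-])
[2] deliver 3→1 → N1(foll t1 [-])
[3] deliver 1→3 → ∅
[4] deliver 3→0 → N0(foll t1 [-])
[5] deliver 0→3 → N3(lead t1 [-])
[6] deliver 3→4 → N4(foll t1 [-])
[7] deliver 4→3 → ∅
[8] deliver 3→2 → N2(foll t1 [-])
[9] deliver 2→3 → ∅
[10] deliver 0→2 → ∅
[11] propose(2,'z') → ∅
[12] deliver 4→3 → ∅
[13] deliver 2→4 → ∅
[14] deliver 2→4 → ∅
[15] timeout(4) → N4(cand t2 [-])
[16] deliver 3→4 → ∅
[17] propose(3,'s') → N3(lead t1 [s])
[18] deliver 2→0 → ∅
[19] deliver 1→0 → ∅
[20] deliver 2→1 → ∅
[21] deliver 4→3 → N3(foll t2 [s])
[22] timeout(0) → N0(cand t2 [-])
[23] deliver 2→4 → ∅
[24] deliver 0→3 → ∅
[25] deliver 2→0 → ∅
[26] propose(3,'p') → ∅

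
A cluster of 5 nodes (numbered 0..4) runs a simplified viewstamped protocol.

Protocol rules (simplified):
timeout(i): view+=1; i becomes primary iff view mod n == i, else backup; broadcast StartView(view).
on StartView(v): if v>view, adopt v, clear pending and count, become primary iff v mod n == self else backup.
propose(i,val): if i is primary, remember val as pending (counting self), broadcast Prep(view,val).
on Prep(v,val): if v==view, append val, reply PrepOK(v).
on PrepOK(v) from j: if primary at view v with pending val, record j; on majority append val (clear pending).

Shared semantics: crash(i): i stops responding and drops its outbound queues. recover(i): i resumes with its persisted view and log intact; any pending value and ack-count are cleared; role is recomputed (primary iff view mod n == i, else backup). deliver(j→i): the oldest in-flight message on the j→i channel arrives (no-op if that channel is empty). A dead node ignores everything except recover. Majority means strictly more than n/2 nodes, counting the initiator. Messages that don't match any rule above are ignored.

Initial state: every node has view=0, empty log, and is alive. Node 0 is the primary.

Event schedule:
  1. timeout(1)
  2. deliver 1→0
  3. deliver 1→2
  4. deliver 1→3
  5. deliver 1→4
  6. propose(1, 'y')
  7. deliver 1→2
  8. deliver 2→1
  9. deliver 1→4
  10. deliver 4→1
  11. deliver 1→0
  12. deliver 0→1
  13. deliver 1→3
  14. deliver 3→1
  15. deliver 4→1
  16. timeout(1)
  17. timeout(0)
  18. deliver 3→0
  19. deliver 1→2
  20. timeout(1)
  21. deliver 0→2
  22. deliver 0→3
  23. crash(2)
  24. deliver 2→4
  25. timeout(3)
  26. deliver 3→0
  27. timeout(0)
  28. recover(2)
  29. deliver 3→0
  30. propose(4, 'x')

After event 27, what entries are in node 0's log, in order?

step 1 timeout(1): 1={prim,v=1,log=-}
step 2 deliver 1→0: 0={back,v=1,log=-}
step 3 deliver 1→2: 2={back,v=1,log=-}
step 4 deliver 1→3: 3={back,v=1,log=-}
step 5 deliver 1→4: 4={back,v=1,log=-}
step 6 propose(1,'y'): —
step 7 deliver 1→2: 2={back,v=1,log=y}
step 8 deliver 2→1: —
step 9 deliver 1→4: 4={back,v=1,log=y}
step 10 deliver 4→1: 1={prim,v=1,log=y}
step 11 deliver 1→0: 0={back,v=1,log=y}
step 12 deliver 0→1: —
step 13 deliver 1→3: 3={back,v=1,log=y}
step 14 deliver 3→1: —
step 15 deliver 4→1: —
step 16 timeout(1): 1={back,v=2,log=y}
step 17 timeout(0): 0={back,v=2,log=y}
step 18 deliver 3→0: —
step 19 deliver 1→2: 2={prim,v=2,log=y}
step 20 timeout(1): 1={back,v=3,log=y}
step 21 deliver 0→2: —
step 22 deliver 0→3: 3={back,v=2,log=y}
step 23 crash(2): 2={✗prim,v=2,log=y}
step 24 deliver 2→4: —
step 25 timeout(3): 3={prim,v=3,log=y}
step 26 deliver 3→0: 0={back,v=3,log=y}
step 27 timeout(0): 0={back,v=4,log=y}

y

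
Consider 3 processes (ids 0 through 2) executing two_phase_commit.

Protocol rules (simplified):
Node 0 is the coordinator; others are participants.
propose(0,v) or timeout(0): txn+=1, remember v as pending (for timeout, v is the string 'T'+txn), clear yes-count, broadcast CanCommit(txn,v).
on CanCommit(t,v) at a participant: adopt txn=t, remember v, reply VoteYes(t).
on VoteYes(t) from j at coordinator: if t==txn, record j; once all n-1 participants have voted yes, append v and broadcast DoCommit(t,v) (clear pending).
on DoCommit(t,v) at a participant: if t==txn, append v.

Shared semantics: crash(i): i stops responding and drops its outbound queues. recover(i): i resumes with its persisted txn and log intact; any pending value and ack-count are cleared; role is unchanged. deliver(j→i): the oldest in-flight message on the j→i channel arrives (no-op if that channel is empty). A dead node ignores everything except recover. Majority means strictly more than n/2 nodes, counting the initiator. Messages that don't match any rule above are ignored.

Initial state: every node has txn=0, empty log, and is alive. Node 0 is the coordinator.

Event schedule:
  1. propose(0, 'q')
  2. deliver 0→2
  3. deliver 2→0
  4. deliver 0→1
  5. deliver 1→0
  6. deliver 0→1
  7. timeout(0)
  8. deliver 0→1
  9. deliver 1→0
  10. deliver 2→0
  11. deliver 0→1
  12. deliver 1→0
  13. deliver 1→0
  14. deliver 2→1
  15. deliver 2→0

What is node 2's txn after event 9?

[1] propose(0,'q') → N0(coor t1 [-])
[2] deliver 0→2 → N2(part t1 [-])
[3] deliver 2→0 → ∅
[4] deliver 0→1 → N1(part t1 [-])
[5] deliver 1→0 → N0(coor t1 [q])
[6] deliver 0→1 → N1(part t1 [q])
[7] timeout(0) → N0(coor t2 [q])
[8] deliver 0→1 → N1(part t2 [q])
[9] deliver 1→0 → ∅

1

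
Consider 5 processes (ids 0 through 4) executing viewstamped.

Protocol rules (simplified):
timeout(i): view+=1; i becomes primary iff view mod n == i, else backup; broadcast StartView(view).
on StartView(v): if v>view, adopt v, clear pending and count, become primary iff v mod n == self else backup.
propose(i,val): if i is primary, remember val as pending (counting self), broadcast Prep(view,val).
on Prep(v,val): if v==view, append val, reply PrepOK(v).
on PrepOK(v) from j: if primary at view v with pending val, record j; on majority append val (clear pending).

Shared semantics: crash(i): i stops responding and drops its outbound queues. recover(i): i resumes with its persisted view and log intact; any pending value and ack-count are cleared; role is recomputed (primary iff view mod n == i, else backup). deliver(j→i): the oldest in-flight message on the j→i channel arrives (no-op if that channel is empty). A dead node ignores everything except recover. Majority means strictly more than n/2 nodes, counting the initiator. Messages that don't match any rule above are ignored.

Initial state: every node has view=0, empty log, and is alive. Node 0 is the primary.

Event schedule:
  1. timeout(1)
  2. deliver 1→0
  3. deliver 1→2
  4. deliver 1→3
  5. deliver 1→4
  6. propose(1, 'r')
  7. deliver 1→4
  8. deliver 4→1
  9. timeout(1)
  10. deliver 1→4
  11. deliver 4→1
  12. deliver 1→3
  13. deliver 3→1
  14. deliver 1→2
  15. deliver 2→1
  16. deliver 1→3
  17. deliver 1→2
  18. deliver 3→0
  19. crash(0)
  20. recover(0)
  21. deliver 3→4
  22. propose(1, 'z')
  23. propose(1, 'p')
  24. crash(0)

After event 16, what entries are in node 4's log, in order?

r

step 1 timeout(1): 1={prim,v=1,log=-}
step 2 deliver 1→0: 0={back,v=1,log=-}
step 3 deliver 1→2: 2={back,v=1,log=-}
step 4 deliver 1→3: 3={back,v=1,log=-}
step 5 deliver 1→4: 4={back,v=1,log=-}
step 6 propose(1,'r'): —
step 7 deliver 1→4: 4={back,v=1,log=r}
step 8 deliver 4→1: —
step 9 timeout(1): 1={back,v=2,log=-}
step 10 deliver 1→4: 4={back,v=2,log=r}
step 11 deliver 4→1: —
step 12 deliver 1→3: 3={back,v=1,log=r}
step 13 deliver 3→1: —
step 14 deliver 1→2: 2={back,v=1,log=r}
step 15 deliver 2→1: —
step 16 deliver 1→3: 3={back,v=2,log=r}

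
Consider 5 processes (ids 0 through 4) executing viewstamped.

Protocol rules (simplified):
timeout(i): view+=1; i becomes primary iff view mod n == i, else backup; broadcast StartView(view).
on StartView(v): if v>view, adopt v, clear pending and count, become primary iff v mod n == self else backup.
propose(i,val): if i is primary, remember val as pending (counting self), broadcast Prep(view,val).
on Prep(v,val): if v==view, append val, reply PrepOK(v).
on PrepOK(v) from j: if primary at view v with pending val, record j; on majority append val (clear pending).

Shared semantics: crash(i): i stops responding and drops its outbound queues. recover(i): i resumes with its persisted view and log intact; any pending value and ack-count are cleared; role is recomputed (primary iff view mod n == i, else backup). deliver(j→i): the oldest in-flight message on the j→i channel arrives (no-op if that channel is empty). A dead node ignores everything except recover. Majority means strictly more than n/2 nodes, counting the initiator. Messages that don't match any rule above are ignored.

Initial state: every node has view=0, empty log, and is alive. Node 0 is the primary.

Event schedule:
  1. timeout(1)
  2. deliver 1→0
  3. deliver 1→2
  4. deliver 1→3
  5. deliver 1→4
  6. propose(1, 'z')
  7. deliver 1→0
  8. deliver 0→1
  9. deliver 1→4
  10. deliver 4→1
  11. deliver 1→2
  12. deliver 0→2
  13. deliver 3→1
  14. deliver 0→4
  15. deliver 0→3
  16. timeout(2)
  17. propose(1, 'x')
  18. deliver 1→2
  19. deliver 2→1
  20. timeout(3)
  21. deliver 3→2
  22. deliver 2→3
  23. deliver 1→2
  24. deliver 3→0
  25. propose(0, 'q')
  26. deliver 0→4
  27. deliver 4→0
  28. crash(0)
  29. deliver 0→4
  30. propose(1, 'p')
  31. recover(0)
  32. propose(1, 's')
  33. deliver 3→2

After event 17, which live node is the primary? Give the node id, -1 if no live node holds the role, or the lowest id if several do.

1

step 1 timeout(1): 1={prim,v=1,log=-}
step 2 deliver 1→0: 0={back,v=1,log=-}
step 3 deliver 1→2: 2={back,v=1,log=-}
step 4 deliver 1→3: 3={back,v=1,log=-}
step 5 deliver 1→4: 4={back,v=1,log=-}
step 6 propose(1,'z'): —
step 7 deliver 1→0: 0={back,v=1,log=z}
step 8 deliver 0→1: —
step 9 deliver 1→4: 4={back,v=1,log=z}
step 10 deliver 4→1: 1={prim,v=1,log=z}
step 11 deliver 1→2: 2={back,v=1,log=z}
step 12 deliver 0→2: —
step 13 deliver 3→1: —
step 14 deliver 0→4: —
step 15 deliver 0→3: —
step 16 timeout(2): 2={prim,v=2,log=z}
step 17 propose(1,'x'): —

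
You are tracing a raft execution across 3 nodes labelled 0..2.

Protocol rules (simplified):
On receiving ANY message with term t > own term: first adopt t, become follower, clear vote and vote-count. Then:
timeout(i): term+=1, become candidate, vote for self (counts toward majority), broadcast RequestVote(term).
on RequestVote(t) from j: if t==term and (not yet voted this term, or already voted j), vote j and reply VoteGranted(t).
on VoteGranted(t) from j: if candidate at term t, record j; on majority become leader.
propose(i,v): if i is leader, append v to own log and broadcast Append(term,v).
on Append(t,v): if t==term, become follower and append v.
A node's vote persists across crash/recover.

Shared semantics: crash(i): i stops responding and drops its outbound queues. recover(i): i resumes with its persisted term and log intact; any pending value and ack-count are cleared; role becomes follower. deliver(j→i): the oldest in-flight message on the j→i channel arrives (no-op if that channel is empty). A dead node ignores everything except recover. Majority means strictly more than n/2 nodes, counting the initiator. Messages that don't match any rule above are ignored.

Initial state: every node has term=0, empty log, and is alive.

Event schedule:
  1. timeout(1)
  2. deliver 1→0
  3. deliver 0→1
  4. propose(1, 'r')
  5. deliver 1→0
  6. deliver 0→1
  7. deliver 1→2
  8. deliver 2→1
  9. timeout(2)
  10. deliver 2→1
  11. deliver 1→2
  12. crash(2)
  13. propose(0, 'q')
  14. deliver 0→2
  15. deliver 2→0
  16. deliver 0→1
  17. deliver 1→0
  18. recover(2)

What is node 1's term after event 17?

2

after 1 — timeout(1): n1:cand/t1/[-]
after 2 — deliver 1→0: n0:foll/t1/[-]
after 3 — deliver 0→1: n1:lead/t1/[-]
after 4 — propose(1,'r'): n1:lead/t1/[r]
after 5 — deliver 1→0: n0:foll/t1/[r]
after 6 — deliver 0→1: ·
after 7 — deliver 1→2: n2:foll/t1/[-]
after 8 — deliver 2→1: ·
after 9 — timeout(2): n2:cand/t2/[-]
after 10 — deliver 2→1: n1:foll/t2/[r]
after 11 — deliver 1→2: ·
after 12 — crash(2): n2:✗cand/t2/[-]
after 13 — propose(0,'q'): ·
after 14 — deliver 0→2: ·
after 15 — deliver 2→0: ·
after 16 — deliver 0→1: ·
after 17 — deliver 1→0: ·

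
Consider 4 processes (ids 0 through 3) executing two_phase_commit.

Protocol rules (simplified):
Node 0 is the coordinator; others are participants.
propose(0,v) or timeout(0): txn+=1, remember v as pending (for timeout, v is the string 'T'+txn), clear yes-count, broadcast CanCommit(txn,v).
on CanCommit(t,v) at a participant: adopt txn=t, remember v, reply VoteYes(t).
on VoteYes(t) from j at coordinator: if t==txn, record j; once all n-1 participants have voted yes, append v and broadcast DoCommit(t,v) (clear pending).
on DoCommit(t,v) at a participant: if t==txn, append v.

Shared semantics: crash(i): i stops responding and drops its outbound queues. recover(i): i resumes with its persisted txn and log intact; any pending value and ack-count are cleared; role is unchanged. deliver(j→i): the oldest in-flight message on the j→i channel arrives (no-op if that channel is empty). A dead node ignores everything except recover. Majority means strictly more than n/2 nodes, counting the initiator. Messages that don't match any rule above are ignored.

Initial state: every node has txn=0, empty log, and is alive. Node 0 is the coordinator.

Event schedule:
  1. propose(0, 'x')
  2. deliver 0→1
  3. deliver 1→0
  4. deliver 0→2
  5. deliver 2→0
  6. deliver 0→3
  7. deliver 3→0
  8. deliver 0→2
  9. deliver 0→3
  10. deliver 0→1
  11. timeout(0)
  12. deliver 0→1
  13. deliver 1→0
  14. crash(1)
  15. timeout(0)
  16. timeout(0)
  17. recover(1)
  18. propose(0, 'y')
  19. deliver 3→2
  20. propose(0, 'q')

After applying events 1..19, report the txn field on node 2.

e1 propose(0,'x'): 0[coor,t=1,-]
e2 deliver 0→1: 1[part,t=1,-]
e3 deliver 1→0: ·
e4 deliver 0→2: 2[part,t=1,-]
e5 deliver 2→0: ·
e6 deliver 0→3: 3[part,t=1,-]
e7 deliver 3→0: 0[coor,t=1,x]
e8 deliver 0→2: 2[part,t=1,x]
e9 deliver 0→3: 3[part,t=1,x]
e10 deliver 0→1: 1[part,t=1,x]
e11 timeout(0): 0[coor,t=2,x]
e12 deliver 0→1: 1[part,t=2,x]
e13 deliver 1→0: ·
e14 crash(1): 1[✗part,t=2,x]
e15 timeout(0): 0[coor,t=3,x]
e16 timeout(0): 0[coor,t=4,x]
e17 recover(1): 1[part,t=2,x]
e18 propose(0,'y'): 0[coor,t=5,x]
e19 deliver 3→2: ·

1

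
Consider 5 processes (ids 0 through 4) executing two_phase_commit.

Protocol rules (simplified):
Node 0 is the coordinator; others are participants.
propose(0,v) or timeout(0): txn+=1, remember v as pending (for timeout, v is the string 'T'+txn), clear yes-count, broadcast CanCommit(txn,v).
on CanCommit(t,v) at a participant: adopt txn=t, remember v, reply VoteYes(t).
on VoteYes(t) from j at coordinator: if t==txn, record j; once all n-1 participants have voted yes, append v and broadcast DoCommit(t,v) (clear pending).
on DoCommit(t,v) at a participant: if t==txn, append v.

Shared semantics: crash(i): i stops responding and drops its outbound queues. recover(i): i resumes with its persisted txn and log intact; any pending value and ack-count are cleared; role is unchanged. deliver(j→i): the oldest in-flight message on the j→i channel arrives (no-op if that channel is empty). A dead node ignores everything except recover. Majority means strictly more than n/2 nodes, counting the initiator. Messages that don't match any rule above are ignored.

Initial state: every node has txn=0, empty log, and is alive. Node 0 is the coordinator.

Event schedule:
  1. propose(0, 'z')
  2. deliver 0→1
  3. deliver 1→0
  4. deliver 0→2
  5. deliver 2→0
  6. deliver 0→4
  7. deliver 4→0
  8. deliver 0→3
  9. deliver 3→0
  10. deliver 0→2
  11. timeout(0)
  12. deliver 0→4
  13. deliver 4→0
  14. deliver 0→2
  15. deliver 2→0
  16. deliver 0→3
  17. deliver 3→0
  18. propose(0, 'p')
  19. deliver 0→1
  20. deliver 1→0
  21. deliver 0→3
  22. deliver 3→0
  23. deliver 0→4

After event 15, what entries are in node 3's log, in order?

empty

e1 propose(0,'z'): 0[coor,t=1,-]
e2 deliver 0→1: 1[part,t=1,-]
e3 deliver 1→0: ·
e4 deliver 0→2: 2[part,t=1,-]
e5 deliver 2→0: ·
e6 deliver 0→4: 4[part,t=1,-]
e7 deliver 4→0: ·
e8 deliver 0→3: 3[part,t=1,-]
e9 deliver 3→0: 0[coor,t=1,z]
e10 deliver 0→2: 2[part,t=1,z]
e11 timeout(0): 0[coor,t=2,z]
e12 deliver 0→4: 4[part,t=1,z]
e13 deliver 4→0: ·
e14 deliver 0→2: 2[part,t=2,z]
e15 deliver 2→0: ·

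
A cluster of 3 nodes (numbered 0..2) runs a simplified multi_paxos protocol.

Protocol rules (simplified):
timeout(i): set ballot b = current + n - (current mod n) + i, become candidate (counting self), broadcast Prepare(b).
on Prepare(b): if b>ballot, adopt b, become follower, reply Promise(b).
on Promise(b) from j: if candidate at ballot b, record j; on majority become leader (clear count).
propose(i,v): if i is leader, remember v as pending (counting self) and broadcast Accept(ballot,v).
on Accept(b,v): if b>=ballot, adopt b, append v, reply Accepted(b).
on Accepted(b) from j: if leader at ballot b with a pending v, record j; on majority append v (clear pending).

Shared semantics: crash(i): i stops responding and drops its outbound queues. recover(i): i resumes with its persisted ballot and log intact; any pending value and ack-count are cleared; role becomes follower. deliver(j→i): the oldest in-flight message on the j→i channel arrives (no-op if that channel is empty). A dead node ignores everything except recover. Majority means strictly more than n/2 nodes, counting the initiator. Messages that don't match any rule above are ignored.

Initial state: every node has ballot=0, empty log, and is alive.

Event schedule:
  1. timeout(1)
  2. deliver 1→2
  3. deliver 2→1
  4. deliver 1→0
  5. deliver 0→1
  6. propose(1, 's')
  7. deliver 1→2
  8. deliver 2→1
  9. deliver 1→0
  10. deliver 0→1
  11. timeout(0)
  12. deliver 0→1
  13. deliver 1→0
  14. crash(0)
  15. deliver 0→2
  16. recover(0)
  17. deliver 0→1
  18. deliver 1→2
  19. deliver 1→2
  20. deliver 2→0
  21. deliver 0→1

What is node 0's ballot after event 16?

step 1 timeout(1): 1={cand,b=4,log=-}
step 2 deliver 1→2: 2={foll,b=4,log=-}
step 3 deliver 2→1: 1={lead,b=4,log=-}
step 4 deliver 1→0: 0={foll,b=4,log=-}
step 5 deliver 0→1: —
step 6 propose(1,'s'): —
step 7 deliver 1→2: 2={foll,b=4,log=s}
step 8 deliver 2→1: 1={lead,b=4,log=s}
step 9 deliver 1→0: 0={foll,b=4,log=s}
step 10 deliver 0→1: —
step 11 timeout(0): 0={cand,b=6,log=s}
step 12 deliver 0→1: 1={foll,b=6,log=s}
step 13 deliver 1→0: 0={lead,b=6,log=s}
step 14 crash(0): 0={✗lead,b=6,log=s}
step 15 deliver 0→2: —
step 16 recover(0): 0={foll,b=6,log=s}

6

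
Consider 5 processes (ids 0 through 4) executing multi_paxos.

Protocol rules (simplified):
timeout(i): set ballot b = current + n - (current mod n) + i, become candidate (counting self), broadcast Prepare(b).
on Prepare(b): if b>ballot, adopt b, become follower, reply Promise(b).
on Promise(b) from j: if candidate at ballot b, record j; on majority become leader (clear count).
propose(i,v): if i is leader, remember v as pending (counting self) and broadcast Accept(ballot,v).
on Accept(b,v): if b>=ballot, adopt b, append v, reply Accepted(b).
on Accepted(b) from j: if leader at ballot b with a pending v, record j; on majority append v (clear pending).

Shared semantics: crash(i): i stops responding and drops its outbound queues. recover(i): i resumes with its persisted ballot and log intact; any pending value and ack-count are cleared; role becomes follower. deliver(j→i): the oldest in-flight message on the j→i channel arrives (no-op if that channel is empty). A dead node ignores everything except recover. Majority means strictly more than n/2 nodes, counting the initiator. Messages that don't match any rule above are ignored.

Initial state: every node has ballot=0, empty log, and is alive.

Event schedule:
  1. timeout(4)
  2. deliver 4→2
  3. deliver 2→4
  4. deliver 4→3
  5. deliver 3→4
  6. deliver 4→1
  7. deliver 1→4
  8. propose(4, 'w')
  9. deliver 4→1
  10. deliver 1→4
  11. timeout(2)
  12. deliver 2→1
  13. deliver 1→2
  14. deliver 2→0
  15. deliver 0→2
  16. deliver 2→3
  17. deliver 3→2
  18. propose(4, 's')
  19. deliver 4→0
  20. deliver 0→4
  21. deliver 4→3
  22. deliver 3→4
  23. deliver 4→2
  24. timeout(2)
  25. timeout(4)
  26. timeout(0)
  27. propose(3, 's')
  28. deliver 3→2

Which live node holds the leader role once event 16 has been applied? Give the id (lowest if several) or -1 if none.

[1] timeout(4) → N4(cand b9 [-])
[2] deliver 4→2 → N2(foll b9 [-])
[3] deliver 2→4 → ∅
[4] deliver 4→3 → N3(foll b9 [-])
[5] deliver 3→4 → N4(lead b9 [-])
[6] deliver 4→1 → N1(foll b9 [-])
[7] deliver 1→4 → ∅
[8] propose(4,'w') → ∅
[9] deliver 4→1 → N1(foll b9 [w])
[10] deliver 1→4 → ∅
[11] timeout(2) → N2(cand b12 [-])
[12] deliver 2→1 → N1(foll b12 [w])
[13] deliver 1→2 → ∅
[14] deliver 2→0 → N0(foll b12 [-])
[15] deliver 0→2 → N2(lead b12 [-])
[16] deliver 2→3 → N3(foll b12 [-])

2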